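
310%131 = 48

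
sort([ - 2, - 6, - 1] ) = [ - 6,- 2, - 1]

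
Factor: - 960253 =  - 7^2  *  19597^1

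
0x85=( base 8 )205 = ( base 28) 4L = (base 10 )133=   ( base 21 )67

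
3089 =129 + 2960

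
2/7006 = 1/3503 = 0.00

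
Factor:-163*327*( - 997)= 53141097 = 3^1*109^1*163^1*997^1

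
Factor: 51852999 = 3^1*11^1*97^2 * 167^1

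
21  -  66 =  - 45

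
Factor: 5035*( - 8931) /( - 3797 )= 3^1*5^1*13^1*19^1*53^1*229^1*3797^( - 1 )=44967585/3797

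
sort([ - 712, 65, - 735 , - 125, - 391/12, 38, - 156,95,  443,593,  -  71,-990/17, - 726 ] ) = [-735, - 726, - 712, - 156, - 125, - 71, - 990/17, - 391/12, 38, 65, 95, 443,  593]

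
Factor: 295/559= 5^1*13^(  -  1)*43^( - 1 ) * 59^1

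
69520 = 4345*16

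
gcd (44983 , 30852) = 1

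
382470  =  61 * 6270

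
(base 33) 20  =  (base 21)33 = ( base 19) 39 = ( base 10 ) 66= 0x42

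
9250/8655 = 1850/1731 = 1.07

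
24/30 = 4/5 = 0.80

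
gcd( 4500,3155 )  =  5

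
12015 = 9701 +2314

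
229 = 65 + 164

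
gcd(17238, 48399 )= 663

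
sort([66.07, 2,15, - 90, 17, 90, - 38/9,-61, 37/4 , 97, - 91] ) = [ - 91, - 90 ,  -  61, - 38/9, 2 , 37/4,  15,17, 66.07, 90,97]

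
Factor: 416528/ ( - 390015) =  - 2^4*3^( - 6) * 5^( - 1)*7^1*107^ ( - 1)*3719^1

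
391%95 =11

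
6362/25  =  6362/25  =  254.48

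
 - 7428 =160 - 7588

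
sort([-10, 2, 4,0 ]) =[ - 10, 0 , 2,4] 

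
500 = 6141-5641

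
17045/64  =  266 + 21/64 = 266.33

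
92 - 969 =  - 877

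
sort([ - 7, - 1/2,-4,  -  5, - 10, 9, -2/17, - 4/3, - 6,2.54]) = [ - 10, - 7, - 6, - 5, - 4, - 4/3,  -  1/2,  -  2/17,2.54 , 9]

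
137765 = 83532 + 54233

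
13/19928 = 13/19928 = 0.00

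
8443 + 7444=15887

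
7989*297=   2372733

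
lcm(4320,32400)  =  64800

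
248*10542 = 2614416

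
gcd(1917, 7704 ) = 9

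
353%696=353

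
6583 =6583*1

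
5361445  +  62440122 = 67801567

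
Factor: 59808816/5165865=2^4*5^( - 1)*47^1 * 8837^1*114797^( - 1 ) = 6645424/573985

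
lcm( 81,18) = 162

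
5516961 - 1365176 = 4151785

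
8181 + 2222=10403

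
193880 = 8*24235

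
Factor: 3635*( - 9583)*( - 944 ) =32883489520 = 2^4*  5^1*7^1*37^2*59^1 * 727^1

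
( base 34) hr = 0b1001011101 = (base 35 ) HA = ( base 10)605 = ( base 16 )25D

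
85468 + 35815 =121283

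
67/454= 67/454 = 0.15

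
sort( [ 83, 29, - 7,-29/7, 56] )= [-7,-29/7,29, 56, 83 ]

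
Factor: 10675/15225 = 3^ (- 1 )*29^( - 1)*  61^1 = 61/87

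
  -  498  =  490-988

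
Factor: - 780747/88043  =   - 3^1 * 11^1*17^( - 1 )* 59^1*401^1*5179^( - 1)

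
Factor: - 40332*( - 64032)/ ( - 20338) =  - 1291269312/10169 =-2^6 * 3^2*23^1*29^1*3361^1*10169^( - 1 )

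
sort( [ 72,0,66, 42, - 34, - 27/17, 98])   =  [ - 34 ,-27/17 , 0,  42, 66,72 , 98 ] 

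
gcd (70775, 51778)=1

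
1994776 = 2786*716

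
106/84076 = 53/42038 = 0.00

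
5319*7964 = 42360516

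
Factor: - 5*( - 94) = 2^1 *5^1 * 47^1 = 470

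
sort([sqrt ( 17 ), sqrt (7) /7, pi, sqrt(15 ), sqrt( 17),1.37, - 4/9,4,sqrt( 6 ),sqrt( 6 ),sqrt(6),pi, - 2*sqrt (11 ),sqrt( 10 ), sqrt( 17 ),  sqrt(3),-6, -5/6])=[ - 2  *sqrt(11), - 6,  -  5/6,- 4/9, sqrt( 7)/7, 1.37, sqrt (3 ),sqrt( 6),sqrt (6),sqrt( 6 ), pi, pi, sqrt( 10 ), sqrt( 15),4, sqrt( 17 ),sqrt( 17),sqrt(17)]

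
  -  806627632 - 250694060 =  - 1057321692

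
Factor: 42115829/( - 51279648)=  - 2^( - 5) * 3^( - 1) * 23^1 * 137^( - 1 )*383^1 * 557^( - 1)*683^1 = - 6016547/7325664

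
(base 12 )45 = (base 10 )53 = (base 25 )23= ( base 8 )65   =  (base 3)1222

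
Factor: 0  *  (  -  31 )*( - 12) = 0^1 = 0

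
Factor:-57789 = - 3^2*6421^1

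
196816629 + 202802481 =399619110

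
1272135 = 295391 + 976744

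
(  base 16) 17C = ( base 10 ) 380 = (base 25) f5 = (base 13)233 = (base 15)1A5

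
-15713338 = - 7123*2206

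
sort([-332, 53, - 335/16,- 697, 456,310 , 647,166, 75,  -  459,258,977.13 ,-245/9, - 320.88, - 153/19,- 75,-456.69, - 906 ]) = [ - 906, - 697,-459,-456.69 , - 332, - 320.88, - 75,  -  245/9, - 335/16, - 153/19,53,75,166,258,310,456,647 , 977.13]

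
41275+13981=55256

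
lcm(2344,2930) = 11720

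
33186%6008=3146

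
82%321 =82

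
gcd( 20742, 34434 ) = 6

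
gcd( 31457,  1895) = 379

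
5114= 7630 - 2516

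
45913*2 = 91826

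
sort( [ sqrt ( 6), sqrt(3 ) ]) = [sqrt(3 ) , sqrt ( 6 ) ] 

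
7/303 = 7/303 = 0.02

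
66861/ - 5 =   -  13373 + 4/5=- 13372.20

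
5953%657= 40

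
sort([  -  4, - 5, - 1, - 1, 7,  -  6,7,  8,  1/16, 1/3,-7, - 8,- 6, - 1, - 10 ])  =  [- 10, - 8 ,  -  7, -6, - 6,- 5, - 4,-1, - 1, - 1,1/16 , 1/3, 7, 7,8 ]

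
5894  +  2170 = 8064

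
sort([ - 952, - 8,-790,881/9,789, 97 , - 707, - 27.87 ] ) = [-952 , - 790, - 707, - 27.87, - 8, 97, 881/9, 789] 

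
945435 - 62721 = 882714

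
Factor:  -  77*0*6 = 0 = 0^1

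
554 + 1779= 2333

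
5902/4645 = 1 + 1257/4645= 1.27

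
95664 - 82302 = 13362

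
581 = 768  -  187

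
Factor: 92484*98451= 9105142284  =  2^2*3^4*7^1*367^1*10939^1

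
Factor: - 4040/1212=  - 10/3 = - 2^1*3^( - 1)*5^1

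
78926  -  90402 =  -11476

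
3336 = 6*556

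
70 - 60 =10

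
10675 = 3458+7217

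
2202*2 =4404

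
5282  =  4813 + 469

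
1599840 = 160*9999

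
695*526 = 365570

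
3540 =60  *59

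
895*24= 21480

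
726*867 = 629442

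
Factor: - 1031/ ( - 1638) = 2^( - 1 )*3^( - 2)  *7^( - 1)*13^( - 1)*1031^1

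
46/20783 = 46/20783 = 0.00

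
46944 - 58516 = - 11572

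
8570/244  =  35  +  15/122 = 35.12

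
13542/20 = 677 + 1/10 = 677.10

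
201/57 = 67/19 = 3.53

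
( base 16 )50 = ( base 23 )3b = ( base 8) 120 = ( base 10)80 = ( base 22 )3e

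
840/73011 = 280/24337  =  0.01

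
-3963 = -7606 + 3643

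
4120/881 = 4 + 596/881 = 4.68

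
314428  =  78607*4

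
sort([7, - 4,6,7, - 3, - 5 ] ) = [ -5, - 4 , - 3,6, 7,7] 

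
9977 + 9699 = 19676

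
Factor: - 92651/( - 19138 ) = 2^( - 1 )* 7^(-1)*  13^1*1367^(-1 )*7127^1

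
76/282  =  38/141 = 0.27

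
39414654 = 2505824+36908830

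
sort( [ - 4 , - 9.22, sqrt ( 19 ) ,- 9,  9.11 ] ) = [  -  9.22, - 9, - 4,sqrt( 19),9.11]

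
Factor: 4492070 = 2^1*5^1*11^1*97^1*421^1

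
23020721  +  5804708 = 28825429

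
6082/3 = 6082/3 = 2027.33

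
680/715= 136/143 = 0.95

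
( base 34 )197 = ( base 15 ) 67E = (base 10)1469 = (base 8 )2675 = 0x5bd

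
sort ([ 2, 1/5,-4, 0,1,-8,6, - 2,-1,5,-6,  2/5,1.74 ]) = [ - 8,-6 , - 4,  -  2, - 1, 0, 1/5, 2/5,1, 1.74, 2, 5,6]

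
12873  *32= 411936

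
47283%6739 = 110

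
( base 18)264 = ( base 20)1I0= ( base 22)1CC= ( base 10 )760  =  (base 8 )1370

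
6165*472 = 2909880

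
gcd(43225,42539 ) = 7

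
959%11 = 2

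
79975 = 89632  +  -9657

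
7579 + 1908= 9487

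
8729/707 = 1247/101 = 12.35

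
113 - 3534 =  - 3421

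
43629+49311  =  92940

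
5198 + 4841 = 10039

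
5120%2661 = 2459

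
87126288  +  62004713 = 149131001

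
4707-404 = 4303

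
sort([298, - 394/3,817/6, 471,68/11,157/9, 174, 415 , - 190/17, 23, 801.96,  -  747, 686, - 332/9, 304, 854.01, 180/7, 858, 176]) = [ - 747, - 394/3, - 332/9,-190/17, 68/11,157/9,23, 180/7, 817/6,  174, 176,298, 304, 415, 471, 686, 801.96, 854.01, 858] 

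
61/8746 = 61/8746 = 0.01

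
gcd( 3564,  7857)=81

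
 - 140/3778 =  - 1 + 1819/1889 = - 0.04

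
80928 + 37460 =118388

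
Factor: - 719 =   -  719^1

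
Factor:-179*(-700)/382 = 62650/191= 2^1*5^2*7^1 * 179^1*191^( -1 )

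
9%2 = 1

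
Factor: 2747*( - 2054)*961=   -  2^1*13^1*31^2*41^1*67^1*79^1 = - 5422286818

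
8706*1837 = 15992922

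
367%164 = 39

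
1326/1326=1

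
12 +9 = 21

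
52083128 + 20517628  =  72600756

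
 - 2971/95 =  - 32+69/95 = -  31.27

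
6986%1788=1622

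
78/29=2+20/29=2.69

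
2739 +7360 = 10099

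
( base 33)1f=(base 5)143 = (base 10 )48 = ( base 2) 110000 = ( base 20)28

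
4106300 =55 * 74660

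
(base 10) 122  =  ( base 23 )57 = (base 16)7A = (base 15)82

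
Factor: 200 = 2^3*5^2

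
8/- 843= - 1 + 835/843= - 0.01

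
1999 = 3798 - 1799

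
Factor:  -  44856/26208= - 2^( - 2)*13^( - 1 )*89^1 = - 89/52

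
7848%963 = 144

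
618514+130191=748705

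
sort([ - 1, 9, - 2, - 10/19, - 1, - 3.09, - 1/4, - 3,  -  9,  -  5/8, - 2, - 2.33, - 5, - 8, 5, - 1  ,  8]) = [ - 9, - 8, - 5, - 3.09, - 3, - 2.33, - 2, - 2 ,-1 ,- 1, - 1, - 5/8, - 10/19,  -  1/4, 5,8, 9]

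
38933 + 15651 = 54584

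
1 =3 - 2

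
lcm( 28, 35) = 140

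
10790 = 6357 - -4433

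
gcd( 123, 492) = 123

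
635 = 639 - 4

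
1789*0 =0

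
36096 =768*47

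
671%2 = 1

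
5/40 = 1/8 = 0.12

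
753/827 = 753/827 =0.91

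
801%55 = 31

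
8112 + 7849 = 15961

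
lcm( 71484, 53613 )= 214452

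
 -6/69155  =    -  1 + 69149/69155 = - 0.00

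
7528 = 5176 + 2352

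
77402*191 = 14783782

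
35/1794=35/1794 = 0.02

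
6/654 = 1/109 = 0.01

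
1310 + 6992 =8302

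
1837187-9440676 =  - 7603489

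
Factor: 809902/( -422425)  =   - 2^1*5^( - 2)*61^ (-1) * 277^( - 1 )*404951^1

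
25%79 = 25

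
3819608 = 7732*494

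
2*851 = 1702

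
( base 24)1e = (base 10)38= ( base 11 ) 35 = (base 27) 1b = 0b100110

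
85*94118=8000030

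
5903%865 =713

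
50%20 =10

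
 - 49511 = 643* ( - 77)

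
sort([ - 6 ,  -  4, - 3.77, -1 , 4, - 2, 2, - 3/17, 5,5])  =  [ - 6, - 4 ,  -  3.77 ,  -  2, - 1, - 3/17, 2, 4,5,5 ]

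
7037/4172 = 1 + 2865/4172 = 1.69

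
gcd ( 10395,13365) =1485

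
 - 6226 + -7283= -13509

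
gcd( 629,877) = 1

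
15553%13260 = 2293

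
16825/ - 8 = -16825/8 = - 2103.12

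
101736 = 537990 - 436254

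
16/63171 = 16/63171  =  0.00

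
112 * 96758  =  10836896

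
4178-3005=1173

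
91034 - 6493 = 84541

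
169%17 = 16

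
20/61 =20/61= 0.33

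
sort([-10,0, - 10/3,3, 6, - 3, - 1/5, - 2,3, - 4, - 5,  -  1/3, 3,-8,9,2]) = [ - 10, - 8 , - 5,-4, - 10/3, - 3, - 2, - 1/3, - 1/5, 0, 2,3, 3,3,6,9]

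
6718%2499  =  1720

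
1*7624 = 7624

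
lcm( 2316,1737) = 6948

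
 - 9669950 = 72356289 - 82026239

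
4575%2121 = 333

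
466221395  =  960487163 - 494265768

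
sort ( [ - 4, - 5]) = [ - 5, - 4 ]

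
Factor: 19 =19^1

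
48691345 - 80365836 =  - 31674491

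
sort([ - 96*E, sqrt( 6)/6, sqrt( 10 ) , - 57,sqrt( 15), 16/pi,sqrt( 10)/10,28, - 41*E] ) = [ - 96*E, - 41*E, - 57, sqrt (10)/10,sqrt( 6) /6,  sqrt( 10), sqrt(15 ), 16/pi,28 ] 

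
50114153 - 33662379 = 16451774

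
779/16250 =779/16250 = 0.05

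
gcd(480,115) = 5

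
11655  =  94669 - 83014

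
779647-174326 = 605321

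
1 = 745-744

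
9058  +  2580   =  11638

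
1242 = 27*46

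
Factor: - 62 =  - 2^1*31^1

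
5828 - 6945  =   - 1117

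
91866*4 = 367464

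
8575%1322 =643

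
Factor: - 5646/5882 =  -3^1*17^( - 1)*173^( - 1 )*941^1  =  - 2823/2941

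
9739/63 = 154 + 37/63 = 154.59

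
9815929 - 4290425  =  5525504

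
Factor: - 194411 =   -  7^1*27773^1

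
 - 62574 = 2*( - 31287)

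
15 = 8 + 7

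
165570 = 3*55190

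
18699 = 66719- 48020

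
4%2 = 0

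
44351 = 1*44351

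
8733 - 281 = 8452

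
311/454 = 311/454 = 0.69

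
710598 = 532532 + 178066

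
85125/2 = 85125/2= 42562.50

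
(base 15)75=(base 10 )110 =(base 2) 1101110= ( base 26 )46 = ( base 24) 4e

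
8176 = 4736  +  3440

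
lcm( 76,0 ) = 0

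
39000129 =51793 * 753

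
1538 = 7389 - 5851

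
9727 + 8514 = 18241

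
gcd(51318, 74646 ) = 18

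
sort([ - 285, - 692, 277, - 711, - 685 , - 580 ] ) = [ - 711,-692, - 685,-580, - 285, 277] 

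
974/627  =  974/627 = 1.55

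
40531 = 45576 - 5045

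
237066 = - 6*( - 39511 )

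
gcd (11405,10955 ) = 5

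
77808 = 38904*2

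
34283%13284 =7715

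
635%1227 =635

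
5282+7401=12683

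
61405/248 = 61405/248 = 247.60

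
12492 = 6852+5640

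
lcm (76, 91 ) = 6916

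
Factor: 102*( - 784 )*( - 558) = 44622144 = 2^6*3^3*7^2*17^1*31^1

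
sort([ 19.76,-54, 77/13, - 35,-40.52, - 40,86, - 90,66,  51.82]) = [ - 90, -54, - 40.52 ,- 40,- 35,  77/13, 19.76,51.82,66,86 ] 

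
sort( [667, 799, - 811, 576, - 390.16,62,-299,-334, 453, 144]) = [- 811,-390.16, - 334, - 299, 62, 144, 453,576, 667, 799]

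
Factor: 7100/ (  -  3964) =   -  5^2*71^1 * 991^( - 1)=-1775/991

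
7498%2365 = 403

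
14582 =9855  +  4727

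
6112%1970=202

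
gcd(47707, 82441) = 1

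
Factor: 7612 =2^2*11^1*173^1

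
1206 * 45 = 54270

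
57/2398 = 57/2398 = 0.02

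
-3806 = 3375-7181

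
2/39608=1/19804=0.00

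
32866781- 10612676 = 22254105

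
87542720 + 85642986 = 173185706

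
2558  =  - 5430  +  7988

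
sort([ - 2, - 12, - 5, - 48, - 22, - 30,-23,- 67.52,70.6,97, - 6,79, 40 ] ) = [ - 67.52, - 48, - 30, - 23, - 22 , - 12, - 6,-5,- 2,40,70.6 , 79, 97 ]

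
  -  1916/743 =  - 1916/743  =  - 2.58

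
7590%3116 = 1358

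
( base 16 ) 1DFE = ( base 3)101112101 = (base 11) 5850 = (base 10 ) 7678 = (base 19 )1252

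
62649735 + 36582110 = 99231845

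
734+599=1333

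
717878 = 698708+19170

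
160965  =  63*2555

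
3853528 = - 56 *( - 68813) 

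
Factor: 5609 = 71^1*79^1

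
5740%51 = 28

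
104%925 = 104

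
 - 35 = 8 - 43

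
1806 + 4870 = 6676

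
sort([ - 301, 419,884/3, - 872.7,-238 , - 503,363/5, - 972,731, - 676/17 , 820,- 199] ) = [-972, - 872.7, - 503, - 301, - 238, - 199,-676/17,363/5 , 884/3 , 419, 731,820 ] 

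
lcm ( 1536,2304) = 4608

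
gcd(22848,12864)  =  192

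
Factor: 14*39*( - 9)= -4914 =- 2^1*3^3 * 7^1*13^1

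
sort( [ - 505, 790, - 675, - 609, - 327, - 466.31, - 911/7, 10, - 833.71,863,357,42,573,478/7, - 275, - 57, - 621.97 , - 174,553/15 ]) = [ - 833.71, - 675, - 621.97, - 609,-505, - 466.31, - 327, - 275, - 174, - 911/7, - 57,10,553/15,42, 478/7, 357,573, 790,863 ]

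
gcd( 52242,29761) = 1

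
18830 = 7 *2690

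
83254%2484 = 1282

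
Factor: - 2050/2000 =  -41/40 =- 2^(-3)*5^(  -  1) * 41^1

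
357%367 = 357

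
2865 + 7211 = 10076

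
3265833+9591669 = 12857502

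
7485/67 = 7485/67 = 111.72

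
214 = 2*107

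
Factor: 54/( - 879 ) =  - 2^1*3^2 * 293^( - 1)=- 18/293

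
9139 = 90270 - 81131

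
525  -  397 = 128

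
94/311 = 94/311 = 0.30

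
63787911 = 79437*803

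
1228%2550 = 1228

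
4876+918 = 5794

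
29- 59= - 30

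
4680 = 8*585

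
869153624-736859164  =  132294460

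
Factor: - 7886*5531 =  - 43617466 = - 2^1*3943^1*5531^1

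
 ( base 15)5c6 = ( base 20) 35b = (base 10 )1311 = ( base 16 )51f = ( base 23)2b0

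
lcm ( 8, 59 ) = 472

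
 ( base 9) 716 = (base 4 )21012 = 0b1001000110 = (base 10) 582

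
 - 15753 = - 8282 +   -  7471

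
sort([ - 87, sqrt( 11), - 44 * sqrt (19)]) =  [-44 * sqrt(19), - 87,sqrt(11)]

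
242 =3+239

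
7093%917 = 674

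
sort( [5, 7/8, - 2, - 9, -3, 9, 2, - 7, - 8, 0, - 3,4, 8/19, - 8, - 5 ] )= [ - 9, - 8, - 8, - 7, - 5,-3 , - 3, - 2, 0, 8/19,7/8, 2,4,5,9 ] 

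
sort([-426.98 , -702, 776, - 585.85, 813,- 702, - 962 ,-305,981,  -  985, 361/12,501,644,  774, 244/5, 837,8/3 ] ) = [-985, - 962 ,  -  702 , - 702, - 585.85,  -  426.98,-305, 8/3, 361/12, 244/5, 501, 644, 774,776, 813, 837,981]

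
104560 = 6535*16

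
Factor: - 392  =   - 2^3*7^2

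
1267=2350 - 1083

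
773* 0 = 0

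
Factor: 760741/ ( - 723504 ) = -2^( - 4 )*3^ (- 1 )*19^1 * 15073^( - 1)*40039^1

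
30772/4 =7693 = 7693.00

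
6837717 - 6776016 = 61701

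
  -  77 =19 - 96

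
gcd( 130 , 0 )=130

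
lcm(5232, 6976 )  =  20928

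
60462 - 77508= - 17046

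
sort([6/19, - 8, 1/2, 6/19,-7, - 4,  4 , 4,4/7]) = [-8,-7, - 4,6/19, 6/19, 1/2,4/7, 4,  4 ] 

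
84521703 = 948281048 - 863759345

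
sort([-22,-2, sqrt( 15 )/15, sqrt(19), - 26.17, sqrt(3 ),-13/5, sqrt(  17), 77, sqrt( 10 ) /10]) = [  -  26.17, - 22,-13/5,-2, sqrt( 15) /15, sqrt( 10 )/10,sqrt( 3), sqrt(17), sqrt( 19),77]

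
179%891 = 179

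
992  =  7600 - 6608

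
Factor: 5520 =2^4 * 3^1*5^1*23^1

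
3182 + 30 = 3212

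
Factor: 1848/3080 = 3^1*5^( - 1 ) = 3/5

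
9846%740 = 226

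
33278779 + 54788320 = 88067099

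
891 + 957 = 1848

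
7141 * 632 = 4513112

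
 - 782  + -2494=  - 3276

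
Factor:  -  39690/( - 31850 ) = 81/65=3^4*5^( - 1)*13^( - 1)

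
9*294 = 2646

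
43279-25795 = 17484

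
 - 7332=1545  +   - 8877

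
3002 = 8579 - 5577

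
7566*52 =393432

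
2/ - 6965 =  - 1 + 6963/6965 = - 0.00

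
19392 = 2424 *8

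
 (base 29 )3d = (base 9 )121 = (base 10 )100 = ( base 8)144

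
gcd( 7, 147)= 7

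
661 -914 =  - 253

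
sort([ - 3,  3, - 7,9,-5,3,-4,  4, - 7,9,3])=[-7, - 7, -5,-4, - 3,  3,3,3 , 4,9, 9] 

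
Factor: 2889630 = 2^1*3^2 * 5^1*97^1*331^1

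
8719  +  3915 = 12634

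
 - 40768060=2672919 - 43440979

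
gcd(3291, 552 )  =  3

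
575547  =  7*82221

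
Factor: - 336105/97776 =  - 55/16 = - 2^(  -  4 )*5^1*11^1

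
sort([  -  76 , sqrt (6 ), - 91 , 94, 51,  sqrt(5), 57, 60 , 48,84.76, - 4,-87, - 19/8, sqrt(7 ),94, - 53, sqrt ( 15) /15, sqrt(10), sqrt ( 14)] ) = [ - 91, - 87,-76, - 53, - 4, - 19/8, sqrt( 15) /15, sqrt(5 ),sqrt(6), sqrt ( 7), sqrt( 10 ), sqrt ( 14) , 48, 51,57,  60, 84.76, 94, 94 ] 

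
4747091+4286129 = 9033220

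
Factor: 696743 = 696743^1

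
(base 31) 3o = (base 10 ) 117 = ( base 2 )1110101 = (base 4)1311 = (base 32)3l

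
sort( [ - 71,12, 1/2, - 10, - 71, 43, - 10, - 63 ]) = [ - 71, - 71, - 63,  -  10, - 10,1/2, 12,43 ] 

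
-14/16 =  - 1 + 1/8 = - 0.88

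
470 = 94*5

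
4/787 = 4/787 = 0.01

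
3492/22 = 1746/11= 158.73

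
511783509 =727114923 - 215331414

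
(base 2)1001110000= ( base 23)143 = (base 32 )JG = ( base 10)624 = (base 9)763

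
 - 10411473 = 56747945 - 67159418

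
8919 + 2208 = 11127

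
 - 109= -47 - 62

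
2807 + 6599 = 9406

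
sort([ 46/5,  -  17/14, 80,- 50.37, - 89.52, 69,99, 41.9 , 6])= [-89.52, - 50.37, - 17/14,6,  46/5,41.9,69,80,99 ]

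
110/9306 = 5/423= 0.01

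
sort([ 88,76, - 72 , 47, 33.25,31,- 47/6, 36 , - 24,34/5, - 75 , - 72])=[ - 75, - 72 , - 72,-24,  -  47/6, 34/5,  31,  33.25,  36 , 47 , 76,88]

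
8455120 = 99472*85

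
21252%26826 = 21252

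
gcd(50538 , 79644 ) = 6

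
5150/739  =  5150/739=6.97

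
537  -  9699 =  - 9162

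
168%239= 168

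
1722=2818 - 1096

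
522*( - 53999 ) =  - 28187478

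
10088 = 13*776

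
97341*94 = 9150054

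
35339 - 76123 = - 40784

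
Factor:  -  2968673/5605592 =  - 2^(-3)*71^( - 2)*139^(-1)*2968673^1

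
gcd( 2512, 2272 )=16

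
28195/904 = 28195/904 = 31.19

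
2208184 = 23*96008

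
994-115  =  879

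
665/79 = 8+33/79 = 8.42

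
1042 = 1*1042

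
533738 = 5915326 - 5381588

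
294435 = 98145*3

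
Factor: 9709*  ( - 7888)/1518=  - 2^3*3^ ( - 1) * 7^1*11^ (-1)*17^1*19^1*23^ ( -1)*29^1*73^1 = -38292296/759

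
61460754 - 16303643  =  45157111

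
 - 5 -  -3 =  - 2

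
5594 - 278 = 5316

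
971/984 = 971/984 = 0.99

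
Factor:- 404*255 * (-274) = 2^3*3^1*5^1*17^1 * 101^1*137^1 = 28227480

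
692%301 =90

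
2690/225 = 11 + 43/45=11.96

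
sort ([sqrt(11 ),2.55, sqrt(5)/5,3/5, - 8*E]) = [  -  8*E,sqrt(5)/5, 3/5,2.55,sqrt ( 11 )]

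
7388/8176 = 1847/2044 = 0.90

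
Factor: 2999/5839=2999^1* 5839^(-1) 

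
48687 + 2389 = 51076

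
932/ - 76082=-1 + 37575/38041= - 0.01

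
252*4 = 1008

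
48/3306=8/551 = 0.01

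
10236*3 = 30708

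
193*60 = 11580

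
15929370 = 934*17055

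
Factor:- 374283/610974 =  - 457/746 = - 2^( - 1)*373^( - 1)*457^1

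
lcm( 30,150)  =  150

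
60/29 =60/29 = 2.07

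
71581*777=55618437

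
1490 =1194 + 296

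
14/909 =14/909  =  0.02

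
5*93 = 465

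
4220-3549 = 671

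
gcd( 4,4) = 4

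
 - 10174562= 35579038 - 45753600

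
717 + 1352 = 2069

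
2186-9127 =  - 6941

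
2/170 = 1/85  =  0.01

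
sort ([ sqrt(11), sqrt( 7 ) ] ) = [ sqrt( 7 ) , sqrt(11) ] 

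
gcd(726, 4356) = 726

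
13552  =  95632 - 82080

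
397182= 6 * 66197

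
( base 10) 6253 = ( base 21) E3G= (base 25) A03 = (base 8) 14155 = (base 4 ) 1201231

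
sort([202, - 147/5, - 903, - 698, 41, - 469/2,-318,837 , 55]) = [ - 903, - 698, - 318, - 469/2, - 147/5, 41,55, 202,837 ] 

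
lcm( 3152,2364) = 9456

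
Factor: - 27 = - 3^3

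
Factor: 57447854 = 2^1*2069^1 * 13883^1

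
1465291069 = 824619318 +640671751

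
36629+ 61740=98369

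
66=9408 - 9342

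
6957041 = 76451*91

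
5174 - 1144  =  4030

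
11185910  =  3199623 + 7986287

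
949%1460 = 949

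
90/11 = 90/11 = 8.18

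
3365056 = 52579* 64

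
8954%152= 138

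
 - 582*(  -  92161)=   53637702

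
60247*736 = 44341792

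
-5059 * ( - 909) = 4598631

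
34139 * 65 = 2219035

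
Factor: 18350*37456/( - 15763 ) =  -687317600/15763 = -2^5*5^2*11^(  -  1) * 367^1*1433^( - 1) * 2341^1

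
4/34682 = 2/17341= 0.00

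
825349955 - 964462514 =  - 139112559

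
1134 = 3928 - 2794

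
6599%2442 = 1715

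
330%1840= 330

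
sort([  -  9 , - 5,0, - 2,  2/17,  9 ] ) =[ - 9,-5, - 2 , 0, 2/17,  9 ] 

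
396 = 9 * 44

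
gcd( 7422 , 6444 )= 6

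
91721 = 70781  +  20940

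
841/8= 841/8 = 105.12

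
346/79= 4+30/79 = 4.38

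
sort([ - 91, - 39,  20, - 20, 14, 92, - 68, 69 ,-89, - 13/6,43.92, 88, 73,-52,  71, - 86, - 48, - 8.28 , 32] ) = [ - 91, - 89 , - 86, - 68,  -  52, - 48, - 39, - 20, - 8.28,  -  13/6, 14, 20, 32, 43.92, 69, 71, 73,  88, 92 ] 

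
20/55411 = 20/55411 = 0.00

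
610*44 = 26840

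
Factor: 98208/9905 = 2^5*3^2*5^( - 1)*7^ ( - 1)*11^1*31^1 * 283^ ( - 1 )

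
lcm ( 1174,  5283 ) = 10566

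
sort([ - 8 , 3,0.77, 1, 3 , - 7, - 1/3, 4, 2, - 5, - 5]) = [-8,  -  7,-5, - 5, - 1/3,0.77,1,2,3, 3 , 4]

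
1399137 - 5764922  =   - 4365785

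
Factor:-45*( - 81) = 3645 = 3^6*5^1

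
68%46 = 22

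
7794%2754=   2286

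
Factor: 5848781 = 5848781^1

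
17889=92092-74203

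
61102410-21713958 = 39388452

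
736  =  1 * 736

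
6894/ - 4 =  - 1724+1/2 = -  1723.50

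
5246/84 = 62 + 19/42 = 62.45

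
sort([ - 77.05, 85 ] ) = [ - 77.05,  85] 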